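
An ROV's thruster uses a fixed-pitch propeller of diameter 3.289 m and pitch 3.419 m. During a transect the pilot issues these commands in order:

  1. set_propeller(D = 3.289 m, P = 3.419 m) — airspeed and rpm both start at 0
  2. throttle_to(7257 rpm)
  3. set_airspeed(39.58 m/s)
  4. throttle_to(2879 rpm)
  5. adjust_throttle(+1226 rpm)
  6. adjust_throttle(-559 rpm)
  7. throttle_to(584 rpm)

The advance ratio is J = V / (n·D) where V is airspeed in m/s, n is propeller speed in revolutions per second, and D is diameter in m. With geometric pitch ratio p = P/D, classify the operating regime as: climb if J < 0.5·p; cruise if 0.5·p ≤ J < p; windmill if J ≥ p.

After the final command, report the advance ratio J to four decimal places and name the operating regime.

set_propeller: D = 3.289 m, P = 3.419 m (p = P/D = 1.039526); state ← (V=0, rpm=0)
throttle_to(7257): rpm ← 7257
set_airspeed(39.58): V ← 39.58 m/s
throttle_to(2879): rpm ← 2879
adjust_throttle(+1226): rpm ← 2879 +1226 = 4105
adjust_throttle(-559): rpm ← 4105 -559 = 3546
throttle_to(584): rpm ← 584
final state: V = 39.58 m/s, rpm = 584 → n = rpm/60 = 9.733333 rev/s
J = V / (n·D) = 39.58 / (9.733333 × 3.289) = 1.236375
regime bands: climb J<0.5198 | cruise [0.5198, 1.0395) | windmill J≥1.0395
J = 1.2364 → windmill

J = 1.2364, regime = windmill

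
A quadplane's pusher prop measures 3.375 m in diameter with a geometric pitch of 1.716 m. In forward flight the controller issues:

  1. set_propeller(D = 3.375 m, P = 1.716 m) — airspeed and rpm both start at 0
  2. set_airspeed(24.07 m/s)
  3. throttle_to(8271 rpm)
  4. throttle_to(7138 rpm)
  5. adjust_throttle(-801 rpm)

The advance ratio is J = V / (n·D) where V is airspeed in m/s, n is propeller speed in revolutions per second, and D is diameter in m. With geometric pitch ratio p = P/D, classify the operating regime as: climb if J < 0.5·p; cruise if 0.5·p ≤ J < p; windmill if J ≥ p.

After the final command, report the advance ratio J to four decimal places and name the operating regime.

J = 0.0675, regime = climb

set_propeller: D = 3.375 m, P = 1.716 m (p = P/D = 0.508444); state ← (V=0, rpm=0)
set_airspeed(24.07): V ← 24.07 m/s
throttle_to(8271): rpm ← 8271
throttle_to(7138): rpm ← 7138
adjust_throttle(-801): rpm ← 7138 -801 = 6337
final state: V = 24.07 m/s, rpm = 6337 → n = rpm/60 = 105.616667 rev/s
J = V / (n·D) = 24.07 / (105.616667 × 3.375) = 0.067526
regime bands: climb J<0.2542 | cruise [0.2542, 0.5084) | windmill J≥0.5084
J = 0.0675 → climb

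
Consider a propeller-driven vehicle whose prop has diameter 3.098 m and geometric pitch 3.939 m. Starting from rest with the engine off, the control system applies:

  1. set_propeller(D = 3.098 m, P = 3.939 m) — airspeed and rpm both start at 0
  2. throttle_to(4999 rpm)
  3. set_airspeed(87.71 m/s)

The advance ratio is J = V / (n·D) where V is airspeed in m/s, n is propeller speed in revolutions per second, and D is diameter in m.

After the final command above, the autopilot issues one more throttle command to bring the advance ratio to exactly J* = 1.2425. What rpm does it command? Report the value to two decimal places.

set_propeller: D = 3.098 m, P = 3.939 m (p = P/D = 1.271465); state ← (V=0, rpm=0)
throttle_to(4999): rpm ← 4999
set_airspeed(87.71): V ← 87.71 m/s
final state: V = 87.71 m/s, rpm = 4999 → n = rpm/60 = 83.316667 rev/s
target J* = 1.2425; solve J* = V/(n·D) for n: n = V/(J*·D) = 87.71/(1.2425 × 3.098) = 22.786168 rev/s
rpm = 60·n = 1367.170096

rpm = 1367.17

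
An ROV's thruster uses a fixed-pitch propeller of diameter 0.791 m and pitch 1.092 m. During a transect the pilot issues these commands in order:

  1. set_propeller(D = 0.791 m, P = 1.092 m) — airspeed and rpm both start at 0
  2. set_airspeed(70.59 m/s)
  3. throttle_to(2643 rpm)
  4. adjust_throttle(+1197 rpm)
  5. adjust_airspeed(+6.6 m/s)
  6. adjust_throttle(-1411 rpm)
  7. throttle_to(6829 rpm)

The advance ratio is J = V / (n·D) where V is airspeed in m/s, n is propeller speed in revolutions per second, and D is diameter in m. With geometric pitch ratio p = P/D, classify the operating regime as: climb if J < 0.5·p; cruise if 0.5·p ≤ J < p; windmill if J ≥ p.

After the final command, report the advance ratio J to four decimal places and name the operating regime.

J = 0.8574, regime = cruise

set_propeller: D = 0.791 m, P = 1.092 m (p = P/D = 1.380531); state ← (V=0, rpm=0)
set_airspeed(70.59): V ← 70.59 m/s
throttle_to(2643): rpm ← 2643
adjust_throttle(+1197): rpm ← 2643 +1197 = 3840
adjust_airspeed(+6.6): V ← 70.59 +6.6 = 77.19 m/s
adjust_throttle(-1411): rpm ← 3840 -1411 = 2429
throttle_to(6829): rpm ← 6829
final state: V = 77.19 m/s, rpm = 6829 → n = rpm/60 = 113.816667 rev/s
J = V / (n·D) = 77.19 / (113.816667 × 0.791) = 0.857391
regime bands: climb J<0.6903 | cruise [0.6903, 1.3805) | windmill J≥1.3805
J = 0.8574 → cruise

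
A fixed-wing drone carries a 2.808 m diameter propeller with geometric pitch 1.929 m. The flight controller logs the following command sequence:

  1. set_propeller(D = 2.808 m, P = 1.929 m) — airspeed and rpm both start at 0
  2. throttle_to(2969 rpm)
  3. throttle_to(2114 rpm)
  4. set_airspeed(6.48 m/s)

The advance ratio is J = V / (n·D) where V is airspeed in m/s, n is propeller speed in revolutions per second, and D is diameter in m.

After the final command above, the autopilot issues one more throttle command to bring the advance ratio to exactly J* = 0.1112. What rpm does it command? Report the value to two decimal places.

rpm = 1245.16

set_propeller: D = 2.808 m, P = 1.929 m (p = P/D = 0.686966); state ← (V=0, rpm=0)
throttle_to(2969): rpm ← 2969
throttle_to(2114): rpm ← 2114
set_airspeed(6.48): V ← 6.48 m/s
final state: V = 6.48 m/s, rpm = 2114 → n = rpm/60 = 35.233333 rev/s
target J* = 0.1112; solve J* = V/(n·D) for n: n = V/(J*·D) = 6.48/(0.1112 × 2.808) = 20.752629 rev/s
rpm = 60·n = 1245.157720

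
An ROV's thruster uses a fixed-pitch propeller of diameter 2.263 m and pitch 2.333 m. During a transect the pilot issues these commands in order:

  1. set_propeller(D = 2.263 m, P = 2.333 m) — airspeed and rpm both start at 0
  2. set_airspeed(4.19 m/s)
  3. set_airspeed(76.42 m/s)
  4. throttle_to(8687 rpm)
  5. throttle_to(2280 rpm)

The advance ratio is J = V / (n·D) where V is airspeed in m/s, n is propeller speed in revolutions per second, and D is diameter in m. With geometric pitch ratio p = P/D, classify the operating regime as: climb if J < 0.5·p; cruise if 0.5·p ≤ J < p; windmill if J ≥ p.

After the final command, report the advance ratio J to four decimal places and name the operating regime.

set_propeller: D = 2.263 m, P = 2.333 m (p = P/D = 1.030932); state ← (V=0, rpm=0)
set_airspeed(4.19): V ← 4.19 m/s
set_airspeed(76.42): V ← 76.42 m/s
throttle_to(8687): rpm ← 8687
throttle_to(2280): rpm ← 2280
final state: V = 76.42 m/s, rpm = 2280 → n = rpm/60 = 38.000000 rev/s
J = V / (n·D) = 76.42 / (38.000000 × 2.263) = 0.888667
regime bands: climb J<0.5155 | cruise [0.5155, 1.0309) | windmill J≥1.0309
J = 0.8887 → cruise

J = 0.8887, regime = cruise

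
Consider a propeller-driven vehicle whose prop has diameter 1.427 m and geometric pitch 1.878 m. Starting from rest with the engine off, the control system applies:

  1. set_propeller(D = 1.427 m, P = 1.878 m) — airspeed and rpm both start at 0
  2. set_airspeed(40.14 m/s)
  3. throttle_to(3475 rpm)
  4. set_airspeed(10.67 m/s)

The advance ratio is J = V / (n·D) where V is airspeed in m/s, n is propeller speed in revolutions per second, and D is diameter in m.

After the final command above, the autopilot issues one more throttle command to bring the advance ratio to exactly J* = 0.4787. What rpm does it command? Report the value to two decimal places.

rpm = 937.19

set_propeller: D = 1.427 m, P = 1.878 m (p = P/D = 1.316048); state ← (V=0, rpm=0)
set_airspeed(40.14): V ← 40.14 m/s
throttle_to(3475): rpm ← 3475
set_airspeed(10.67): V ← 10.67 m/s
final state: V = 10.67 m/s, rpm = 3475 → n = rpm/60 = 57.916667 rev/s
target J* = 0.4787; solve J* = V/(n·D) for n: n = V/(J*·D) = 10.67/(0.4787 × 1.427) = 15.619856 rev/s
rpm = 60·n = 937.191345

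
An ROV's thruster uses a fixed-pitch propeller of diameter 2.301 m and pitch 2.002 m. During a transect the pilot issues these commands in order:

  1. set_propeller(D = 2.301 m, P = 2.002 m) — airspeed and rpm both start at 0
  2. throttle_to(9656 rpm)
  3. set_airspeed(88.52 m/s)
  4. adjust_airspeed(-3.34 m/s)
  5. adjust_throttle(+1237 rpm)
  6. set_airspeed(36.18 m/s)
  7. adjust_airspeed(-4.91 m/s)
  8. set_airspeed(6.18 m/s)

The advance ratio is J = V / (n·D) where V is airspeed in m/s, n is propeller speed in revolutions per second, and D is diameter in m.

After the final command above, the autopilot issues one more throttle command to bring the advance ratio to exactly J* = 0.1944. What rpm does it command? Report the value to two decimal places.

set_propeller: D = 2.301 m, P = 2.002 m (p = P/D = 0.870056); state ← (V=0, rpm=0)
throttle_to(9656): rpm ← 9656
set_airspeed(88.52): V ← 88.52 m/s
adjust_airspeed(-3.34): V ← 88.52 -3.34 = 85.18 m/s
adjust_throttle(+1237): rpm ← 9656 +1237 = 10893
set_airspeed(36.18): V ← 36.18 m/s
adjust_airspeed(-4.91): V ← 36.18 -4.91 = 31.27 m/s
set_airspeed(6.18): V ← 6.18 m/s
final state: V = 6.18 m/s, rpm = 10893 → n = rpm/60 = 181.550000 rev/s
target J* = 0.1944; solve J* = V/(n·D) for n: n = V/(J*·D) = 6.18/(0.1944 × 2.301) = 13.815786 rev/s
rpm = 60·n = 828.947157

rpm = 828.95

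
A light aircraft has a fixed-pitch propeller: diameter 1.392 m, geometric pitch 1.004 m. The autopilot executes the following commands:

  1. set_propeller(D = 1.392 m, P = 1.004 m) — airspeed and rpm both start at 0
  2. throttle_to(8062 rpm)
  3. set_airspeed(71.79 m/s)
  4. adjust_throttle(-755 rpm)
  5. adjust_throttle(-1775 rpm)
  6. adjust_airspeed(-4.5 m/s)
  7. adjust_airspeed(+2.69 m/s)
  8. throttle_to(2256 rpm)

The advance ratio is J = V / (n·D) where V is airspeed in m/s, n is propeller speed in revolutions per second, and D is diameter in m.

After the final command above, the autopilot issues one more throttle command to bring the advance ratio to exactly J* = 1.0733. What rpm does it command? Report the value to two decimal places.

set_propeller: D = 1.392 m, P = 1.004 m (p = P/D = 0.721264); state ← (V=0, rpm=0)
throttle_to(8062): rpm ← 8062
set_airspeed(71.79): V ← 71.79 m/s
adjust_throttle(-755): rpm ← 8062 -755 = 7307
adjust_throttle(-1775): rpm ← 7307 -1775 = 5532
adjust_airspeed(-4.5): V ← 71.79 -4.5 = 67.29 m/s
adjust_airspeed(+2.69): V ← 67.29 +2.69 = 69.98 m/s
throttle_to(2256): rpm ← 2256
final state: V = 69.98 m/s, rpm = 2256 → n = rpm/60 = 37.600000 rev/s
target J* = 1.0733; solve J* = V/(n·D) for n: n = V/(J*·D) = 69.98/(1.0733 × 1.392) = 46.839643 rev/s
rpm = 60·n = 2810.378562

rpm = 2810.38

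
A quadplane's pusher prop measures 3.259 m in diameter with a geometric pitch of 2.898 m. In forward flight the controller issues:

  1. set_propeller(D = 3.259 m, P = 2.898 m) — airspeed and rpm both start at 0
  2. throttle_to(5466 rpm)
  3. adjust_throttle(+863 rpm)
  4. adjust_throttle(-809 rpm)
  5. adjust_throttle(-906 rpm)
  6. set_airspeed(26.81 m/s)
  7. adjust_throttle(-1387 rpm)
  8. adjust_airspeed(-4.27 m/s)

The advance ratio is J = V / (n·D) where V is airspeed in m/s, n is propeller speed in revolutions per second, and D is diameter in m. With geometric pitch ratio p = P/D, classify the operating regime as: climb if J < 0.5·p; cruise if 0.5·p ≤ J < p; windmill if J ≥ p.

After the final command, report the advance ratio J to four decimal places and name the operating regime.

J = 0.1286, regime = climb

set_propeller: D = 3.259 m, P = 2.898 m (p = P/D = 0.889230); state ← (V=0, rpm=0)
throttle_to(5466): rpm ← 5466
adjust_throttle(+863): rpm ← 5466 +863 = 6329
adjust_throttle(-809): rpm ← 6329 -809 = 5520
adjust_throttle(-906): rpm ← 5520 -906 = 4614
set_airspeed(26.81): V ← 26.81 m/s
adjust_throttle(-1387): rpm ← 4614 -1387 = 3227
adjust_airspeed(-4.27): V ← 26.81 -4.27 = 22.54 m/s
final state: V = 22.54 m/s, rpm = 3227 → n = rpm/60 = 53.783333 rev/s
J = V / (n·D) = 22.54 / (53.783333 × 3.259) = 0.128594
regime bands: climb J<0.4446 | cruise [0.4446, 0.8892) | windmill J≥0.8892
J = 0.1286 → climb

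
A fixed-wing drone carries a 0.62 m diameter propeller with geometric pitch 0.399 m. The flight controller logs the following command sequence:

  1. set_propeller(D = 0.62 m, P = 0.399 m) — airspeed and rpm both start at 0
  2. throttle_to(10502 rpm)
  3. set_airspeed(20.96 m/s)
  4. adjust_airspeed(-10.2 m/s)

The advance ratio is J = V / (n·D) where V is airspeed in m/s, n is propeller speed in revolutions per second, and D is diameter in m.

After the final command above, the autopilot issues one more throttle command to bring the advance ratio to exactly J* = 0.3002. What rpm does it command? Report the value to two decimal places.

set_propeller: D = 0.62 m, P = 0.399 m (p = P/D = 0.643548); state ← (V=0, rpm=0)
throttle_to(10502): rpm ← 10502
set_airspeed(20.96): V ← 20.96 m/s
adjust_airspeed(-10.2): V ← 20.96 -10.2 = 10.76 m/s
final state: V = 10.76 m/s, rpm = 10502 → n = rpm/60 = 175.033333 rev/s
target J* = 0.3002; solve J* = V/(n·D) for n: n = V/(J*·D) = 10.76/(0.3002 × 0.62) = 57.810922 rev/s
rpm = 60·n = 3468.655305

rpm = 3468.66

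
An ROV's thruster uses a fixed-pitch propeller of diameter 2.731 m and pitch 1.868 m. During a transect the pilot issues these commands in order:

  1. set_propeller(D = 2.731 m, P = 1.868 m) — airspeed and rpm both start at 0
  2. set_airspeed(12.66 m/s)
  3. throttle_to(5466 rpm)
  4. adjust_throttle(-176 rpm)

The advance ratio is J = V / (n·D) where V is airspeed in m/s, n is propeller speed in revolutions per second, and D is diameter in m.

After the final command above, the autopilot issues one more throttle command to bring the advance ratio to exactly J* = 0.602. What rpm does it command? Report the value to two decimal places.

rpm = 462.03

set_propeller: D = 2.731 m, P = 1.868 m (p = P/D = 0.683999); state ← (V=0, rpm=0)
set_airspeed(12.66): V ← 12.66 m/s
throttle_to(5466): rpm ← 5466
adjust_throttle(-176): rpm ← 5466 -176 = 5290
final state: V = 12.66 m/s, rpm = 5290 → n = rpm/60 = 88.166667 rev/s
target J* = 0.602; solve J* = V/(n·D) for n: n = V/(J*·D) = 12.66/(0.602 × 2.731) = 7.700440 rev/s
rpm = 60·n = 462.026371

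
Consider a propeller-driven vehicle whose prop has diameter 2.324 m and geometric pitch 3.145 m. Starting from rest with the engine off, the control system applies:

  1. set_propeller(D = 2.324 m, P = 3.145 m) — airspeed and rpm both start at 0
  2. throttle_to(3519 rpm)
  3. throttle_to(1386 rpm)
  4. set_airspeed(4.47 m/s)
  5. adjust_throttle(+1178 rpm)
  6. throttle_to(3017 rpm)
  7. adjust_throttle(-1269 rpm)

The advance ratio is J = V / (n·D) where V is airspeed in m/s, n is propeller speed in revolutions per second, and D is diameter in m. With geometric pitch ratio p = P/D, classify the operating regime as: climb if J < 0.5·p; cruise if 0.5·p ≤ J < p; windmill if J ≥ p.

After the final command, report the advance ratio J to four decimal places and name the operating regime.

J = 0.0660, regime = climb

set_propeller: D = 2.324 m, P = 3.145 m (p = P/D = 1.353270); state ← (V=0, rpm=0)
throttle_to(3519): rpm ← 3519
throttle_to(1386): rpm ← 1386
set_airspeed(4.47): V ← 4.47 m/s
adjust_throttle(+1178): rpm ← 1386 +1178 = 2564
throttle_to(3017): rpm ← 3017
adjust_throttle(-1269): rpm ← 3017 -1269 = 1748
final state: V = 4.47 m/s, rpm = 1748 → n = rpm/60 = 29.133333 rev/s
J = V / (n·D) = 4.47 / (29.133333 × 2.324) = 0.066021
regime bands: climb J<0.6766 | cruise [0.6766, 1.3533) | windmill J≥1.3533
J = 0.0660 → climb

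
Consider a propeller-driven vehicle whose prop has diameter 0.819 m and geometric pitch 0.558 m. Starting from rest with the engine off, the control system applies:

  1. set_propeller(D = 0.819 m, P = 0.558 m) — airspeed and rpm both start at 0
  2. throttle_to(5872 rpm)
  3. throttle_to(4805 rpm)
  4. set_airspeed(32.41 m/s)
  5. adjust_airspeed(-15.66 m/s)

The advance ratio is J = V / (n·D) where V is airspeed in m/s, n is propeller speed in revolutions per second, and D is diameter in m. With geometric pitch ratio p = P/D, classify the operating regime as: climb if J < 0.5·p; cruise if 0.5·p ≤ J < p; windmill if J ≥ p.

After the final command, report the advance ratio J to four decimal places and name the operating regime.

set_propeller: D = 0.819 m, P = 0.558 m (p = P/D = 0.681319); state ← (V=0, rpm=0)
throttle_to(5872): rpm ← 5872
throttle_to(4805): rpm ← 4805
set_airspeed(32.41): V ← 32.41 m/s
adjust_airspeed(-15.66): V ← 32.41 -15.66 = 16.75 m/s
final state: V = 16.75 m/s, rpm = 4805 → n = rpm/60 = 80.083333 rev/s
J = V / (n·D) = 16.75 / (80.083333 × 0.819) = 0.255381
regime bands: climb J<0.3407 | cruise [0.3407, 0.6813) | windmill J≥0.6813
J = 0.2554 → climb

J = 0.2554, regime = climb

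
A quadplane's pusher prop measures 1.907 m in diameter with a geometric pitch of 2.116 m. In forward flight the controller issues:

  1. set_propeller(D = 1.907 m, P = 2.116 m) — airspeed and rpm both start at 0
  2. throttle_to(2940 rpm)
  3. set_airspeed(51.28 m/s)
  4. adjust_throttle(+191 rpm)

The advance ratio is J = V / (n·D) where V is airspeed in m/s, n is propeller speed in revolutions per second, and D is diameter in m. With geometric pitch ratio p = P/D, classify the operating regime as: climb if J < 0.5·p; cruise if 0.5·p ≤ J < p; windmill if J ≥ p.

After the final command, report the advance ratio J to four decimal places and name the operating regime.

J = 0.5153, regime = climb

set_propeller: D = 1.907 m, P = 2.116 m (p = P/D = 1.109596); state ← (V=0, rpm=0)
throttle_to(2940): rpm ← 2940
set_airspeed(51.28): V ← 51.28 m/s
adjust_throttle(+191): rpm ← 2940 +191 = 3131
final state: V = 51.28 m/s, rpm = 3131 → n = rpm/60 = 52.183333 rev/s
J = V / (n·D) = 51.28 / (52.183333 × 1.907) = 0.515306
regime bands: climb J<0.5548 | cruise [0.5548, 1.1096) | windmill J≥1.1096
J = 0.5153 → climb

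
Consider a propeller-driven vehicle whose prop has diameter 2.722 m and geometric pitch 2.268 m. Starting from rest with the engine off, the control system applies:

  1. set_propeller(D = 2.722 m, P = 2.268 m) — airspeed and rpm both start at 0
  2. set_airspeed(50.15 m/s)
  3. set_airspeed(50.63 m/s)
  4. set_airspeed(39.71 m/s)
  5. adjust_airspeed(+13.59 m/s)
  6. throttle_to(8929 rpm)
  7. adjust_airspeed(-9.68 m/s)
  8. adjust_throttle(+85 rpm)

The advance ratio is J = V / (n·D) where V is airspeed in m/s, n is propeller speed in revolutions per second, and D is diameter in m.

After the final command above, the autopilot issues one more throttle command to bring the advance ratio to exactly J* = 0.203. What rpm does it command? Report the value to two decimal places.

set_propeller: D = 2.722 m, P = 2.268 m (p = P/D = 0.833211); state ← (V=0, rpm=0)
set_airspeed(50.15): V ← 50.15 m/s
set_airspeed(50.63): V ← 50.63 m/s
set_airspeed(39.71): V ← 39.71 m/s
adjust_airspeed(+13.59): V ← 39.71 +13.59 = 53.3 m/s
throttle_to(8929): rpm ← 8929
adjust_airspeed(-9.68): V ← 53.3 -9.68 = 43.62 m/s
adjust_throttle(+85): rpm ← 8929 +85 = 9014
final state: V = 43.62 m/s, rpm = 9014 → n = rpm/60 = 150.233333 rev/s
target J* = 0.203; solve J* = V/(n·D) for n: n = V/(J*·D) = 43.62/(0.203 × 2.722) = 78.940796 rev/s
rpm = 60·n = 4736.447773

rpm = 4736.45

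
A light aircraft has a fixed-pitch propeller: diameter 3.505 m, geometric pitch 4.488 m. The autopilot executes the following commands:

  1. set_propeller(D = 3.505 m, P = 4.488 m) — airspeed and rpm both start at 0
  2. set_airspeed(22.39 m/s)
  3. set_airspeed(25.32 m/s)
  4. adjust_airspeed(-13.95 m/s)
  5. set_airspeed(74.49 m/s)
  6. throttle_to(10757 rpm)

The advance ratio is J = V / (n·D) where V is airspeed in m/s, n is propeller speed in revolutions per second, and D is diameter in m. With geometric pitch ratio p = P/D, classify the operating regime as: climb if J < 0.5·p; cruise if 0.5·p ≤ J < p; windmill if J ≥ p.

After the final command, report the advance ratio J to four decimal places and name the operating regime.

set_propeller: D = 3.505 m, P = 4.488 m (p = P/D = 1.280456); state ← (V=0, rpm=0)
set_airspeed(22.39): V ← 22.39 m/s
set_airspeed(25.32): V ← 25.32 m/s
adjust_airspeed(-13.95): V ← 25.32 -13.95 = 11.37 m/s
set_airspeed(74.49): V ← 74.49 m/s
throttle_to(10757): rpm ← 10757
final state: V = 74.49 m/s, rpm = 10757 → n = rpm/60 = 179.283333 rev/s
J = V / (n·D) = 74.49 / (179.283333 × 3.505) = 0.118541
regime bands: climb J<0.6402 | cruise [0.6402, 1.2805) | windmill J≥1.2805
J = 0.1185 → climb

J = 0.1185, regime = climb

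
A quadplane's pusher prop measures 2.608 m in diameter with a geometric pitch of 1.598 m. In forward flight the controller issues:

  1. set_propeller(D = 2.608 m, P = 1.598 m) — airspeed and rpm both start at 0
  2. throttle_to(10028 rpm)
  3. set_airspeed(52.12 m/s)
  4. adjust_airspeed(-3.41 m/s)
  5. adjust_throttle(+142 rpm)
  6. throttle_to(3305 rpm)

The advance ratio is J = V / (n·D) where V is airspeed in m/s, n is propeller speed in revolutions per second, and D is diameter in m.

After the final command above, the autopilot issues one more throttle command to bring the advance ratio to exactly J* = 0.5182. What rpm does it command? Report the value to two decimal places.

set_propeller: D = 2.608 m, P = 1.598 m (p = P/D = 0.612730); state ← (V=0, rpm=0)
throttle_to(10028): rpm ← 10028
set_airspeed(52.12): V ← 52.12 m/s
adjust_airspeed(-3.41): V ← 52.12 -3.41 = 48.71 m/s
adjust_throttle(+142): rpm ← 10028 +142 = 10170
throttle_to(3305): rpm ← 3305
final state: V = 48.71 m/s, rpm = 3305 → n = rpm/60 = 55.083333 rev/s
target J* = 0.5182; solve J* = V/(n·D) for n: n = V/(J*·D) = 48.71/(0.5182 × 2.608) = 36.042353 rev/s
rpm = 60·n = 2162.541170

rpm = 2162.54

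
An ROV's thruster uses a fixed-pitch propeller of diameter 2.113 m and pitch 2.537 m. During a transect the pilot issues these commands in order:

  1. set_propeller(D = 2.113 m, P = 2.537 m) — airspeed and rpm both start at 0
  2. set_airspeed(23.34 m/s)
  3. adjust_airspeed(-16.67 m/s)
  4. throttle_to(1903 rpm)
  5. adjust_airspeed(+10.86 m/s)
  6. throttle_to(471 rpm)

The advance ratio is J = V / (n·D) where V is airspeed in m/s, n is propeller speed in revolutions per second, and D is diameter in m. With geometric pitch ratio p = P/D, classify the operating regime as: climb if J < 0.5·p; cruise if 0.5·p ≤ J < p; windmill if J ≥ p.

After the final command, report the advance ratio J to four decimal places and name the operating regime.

set_propeller: D = 2.113 m, P = 2.537 m (p = P/D = 1.200663); state ← (V=0, rpm=0)
set_airspeed(23.34): V ← 23.34 m/s
adjust_airspeed(-16.67): V ← 23.34 -16.67 = 6.67 m/s
throttle_to(1903): rpm ← 1903
adjust_airspeed(+10.86): V ← 6.67 +10.86 = 17.53 m/s
throttle_to(471): rpm ← 471
final state: V = 17.53 m/s, rpm = 471 → n = rpm/60 = 7.850000 rev/s
J = V / (n·D) = 17.53 / (7.850000 × 2.113) = 1.056849
regime bands: climb J<0.6003 | cruise [0.6003, 1.2007) | windmill J≥1.2007
J = 1.0568 → cruise

J = 1.0568, regime = cruise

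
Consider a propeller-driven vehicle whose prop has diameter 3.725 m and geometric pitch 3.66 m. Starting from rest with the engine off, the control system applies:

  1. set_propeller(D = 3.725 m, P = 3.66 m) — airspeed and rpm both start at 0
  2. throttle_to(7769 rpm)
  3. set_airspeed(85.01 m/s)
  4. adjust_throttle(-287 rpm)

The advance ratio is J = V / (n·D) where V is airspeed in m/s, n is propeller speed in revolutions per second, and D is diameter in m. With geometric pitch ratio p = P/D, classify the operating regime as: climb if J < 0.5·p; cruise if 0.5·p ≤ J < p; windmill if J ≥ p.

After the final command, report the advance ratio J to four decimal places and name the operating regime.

J = 0.1830, regime = climb

set_propeller: D = 3.725 m, P = 3.66 m (p = P/D = 0.982550); state ← (V=0, rpm=0)
throttle_to(7769): rpm ← 7769
set_airspeed(85.01): V ← 85.01 m/s
adjust_throttle(-287): rpm ← 7769 -287 = 7482
final state: V = 85.01 m/s, rpm = 7482 → n = rpm/60 = 124.700000 rev/s
J = V / (n·D) = 85.01 / (124.700000 × 3.725) = 0.183011
regime bands: climb J<0.4913 | cruise [0.4913, 0.9826) | windmill J≥0.9826
J = 0.1830 → climb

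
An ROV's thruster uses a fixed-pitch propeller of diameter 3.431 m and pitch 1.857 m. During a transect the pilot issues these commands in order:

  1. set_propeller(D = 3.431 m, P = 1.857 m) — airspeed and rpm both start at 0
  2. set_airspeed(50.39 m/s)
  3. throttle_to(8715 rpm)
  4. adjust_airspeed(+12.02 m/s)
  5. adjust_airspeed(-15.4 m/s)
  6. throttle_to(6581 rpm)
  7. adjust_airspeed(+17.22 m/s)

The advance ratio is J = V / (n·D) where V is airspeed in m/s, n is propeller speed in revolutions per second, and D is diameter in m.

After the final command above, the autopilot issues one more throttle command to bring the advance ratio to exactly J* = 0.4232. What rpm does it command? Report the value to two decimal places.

set_propeller: D = 3.431 m, P = 1.857 m (p = P/D = 0.541242); state ← (V=0, rpm=0)
set_airspeed(50.39): V ← 50.39 m/s
throttle_to(8715): rpm ← 8715
adjust_airspeed(+12.02): V ← 50.39 +12.02 = 62.41 m/s
adjust_airspeed(-15.4): V ← 62.41 -15.4 = 47.01 m/s
throttle_to(6581): rpm ← 6581
adjust_airspeed(+17.22): V ← 47.01 +17.22 = 64.23 m/s
final state: V = 64.23 m/s, rpm = 6581 → n = rpm/60 = 109.683333 rev/s
target J* = 0.4232; solve J* = V/(n·D) for n: n = V/(J*·D) = 64.23/(0.4232 × 3.431) = 44.235562 rev/s
rpm = 60·n = 2654.133694

rpm = 2654.13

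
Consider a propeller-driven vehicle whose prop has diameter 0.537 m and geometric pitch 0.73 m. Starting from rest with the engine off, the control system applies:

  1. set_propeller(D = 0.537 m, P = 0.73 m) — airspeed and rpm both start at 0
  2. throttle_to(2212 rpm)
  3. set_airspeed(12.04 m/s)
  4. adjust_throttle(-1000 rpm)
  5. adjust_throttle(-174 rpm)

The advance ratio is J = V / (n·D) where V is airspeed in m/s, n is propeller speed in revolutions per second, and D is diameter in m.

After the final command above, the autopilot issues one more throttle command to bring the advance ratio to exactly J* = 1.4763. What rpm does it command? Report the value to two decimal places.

set_propeller: D = 0.537 m, P = 0.73 m (p = P/D = 1.359404); state ← (V=0, rpm=0)
throttle_to(2212): rpm ← 2212
set_airspeed(12.04): V ← 12.04 m/s
adjust_throttle(-1000): rpm ← 2212 -1000 = 1212
adjust_throttle(-174): rpm ← 1212 -174 = 1038
final state: V = 12.04 m/s, rpm = 1038 → n = rpm/60 = 17.300000 rev/s
target J* = 1.4763; solve J* = V/(n·D) for n: n = V/(J*·D) = 12.04/(1.4763 × 0.537) = 15.187195 rev/s
rpm = 60·n = 911.231726

rpm = 911.23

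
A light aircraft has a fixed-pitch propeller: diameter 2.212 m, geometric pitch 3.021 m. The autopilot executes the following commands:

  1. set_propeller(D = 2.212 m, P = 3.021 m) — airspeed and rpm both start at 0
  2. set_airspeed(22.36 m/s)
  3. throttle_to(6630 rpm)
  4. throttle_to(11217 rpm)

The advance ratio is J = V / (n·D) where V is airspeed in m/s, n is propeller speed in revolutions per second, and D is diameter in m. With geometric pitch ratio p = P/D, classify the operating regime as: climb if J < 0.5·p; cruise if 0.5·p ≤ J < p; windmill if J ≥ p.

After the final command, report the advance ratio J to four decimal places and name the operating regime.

set_propeller: D = 2.212 m, P = 3.021 m (p = P/D = 1.365732); state ← (V=0, rpm=0)
set_airspeed(22.36): V ← 22.36 m/s
throttle_to(6630): rpm ← 6630
throttle_to(11217): rpm ← 11217
final state: V = 22.36 m/s, rpm = 11217 → n = rpm/60 = 186.950000 rev/s
J = V / (n·D) = 22.36 / (186.950000 × 2.212) = 0.054071
regime bands: climb J<0.6829 | cruise [0.6829, 1.3657) | windmill J≥1.3657
J = 0.0541 → climb

J = 0.0541, regime = climb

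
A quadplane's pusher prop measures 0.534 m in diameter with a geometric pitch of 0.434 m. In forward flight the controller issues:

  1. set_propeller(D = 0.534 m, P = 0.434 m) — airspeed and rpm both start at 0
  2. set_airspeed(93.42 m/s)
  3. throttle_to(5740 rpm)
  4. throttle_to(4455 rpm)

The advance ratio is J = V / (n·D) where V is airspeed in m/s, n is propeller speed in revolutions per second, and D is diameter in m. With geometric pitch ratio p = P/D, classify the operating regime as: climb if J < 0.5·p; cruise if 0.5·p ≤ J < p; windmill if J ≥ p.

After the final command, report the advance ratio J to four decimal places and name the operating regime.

J = 2.3561, regime = windmill

set_propeller: D = 0.534 m, P = 0.434 m (p = P/D = 0.812734); state ← (V=0, rpm=0)
set_airspeed(93.42): V ← 93.42 m/s
throttle_to(5740): rpm ← 5740
throttle_to(4455): rpm ← 4455
final state: V = 93.42 m/s, rpm = 4455 → n = rpm/60 = 74.250000 rev/s
J = V / (n·D) = 93.42 / (74.250000 × 0.534) = 2.356146
regime bands: climb J<0.4064 | cruise [0.4064, 0.8127) | windmill J≥0.8127
J = 2.3561 → windmill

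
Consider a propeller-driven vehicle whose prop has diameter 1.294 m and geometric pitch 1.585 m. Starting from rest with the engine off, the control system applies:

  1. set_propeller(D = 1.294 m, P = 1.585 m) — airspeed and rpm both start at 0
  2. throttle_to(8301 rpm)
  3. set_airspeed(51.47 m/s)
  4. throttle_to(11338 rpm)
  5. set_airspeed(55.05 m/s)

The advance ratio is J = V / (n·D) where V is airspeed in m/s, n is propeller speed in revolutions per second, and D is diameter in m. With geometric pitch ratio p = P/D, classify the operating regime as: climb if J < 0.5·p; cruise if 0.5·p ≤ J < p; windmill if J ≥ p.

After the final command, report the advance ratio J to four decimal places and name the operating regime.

J = 0.2251, regime = climb

set_propeller: D = 1.294 m, P = 1.585 m (p = P/D = 1.224884); state ← (V=0, rpm=0)
throttle_to(8301): rpm ← 8301
set_airspeed(51.47): V ← 51.47 m/s
throttle_to(11338): rpm ← 11338
set_airspeed(55.05): V ← 55.05 m/s
final state: V = 55.05 m/s, rpm = 11338 → n = rpm/60 = 188.966667 rev/s
J = V / (n·D) = 55.05 / (188.966667 × 1.294) = 0.225132
regime bands: climb J<0.6124 | cruise [0.6124, 1.2249) | windmill J≥1.2249
J = 0.2251 → climb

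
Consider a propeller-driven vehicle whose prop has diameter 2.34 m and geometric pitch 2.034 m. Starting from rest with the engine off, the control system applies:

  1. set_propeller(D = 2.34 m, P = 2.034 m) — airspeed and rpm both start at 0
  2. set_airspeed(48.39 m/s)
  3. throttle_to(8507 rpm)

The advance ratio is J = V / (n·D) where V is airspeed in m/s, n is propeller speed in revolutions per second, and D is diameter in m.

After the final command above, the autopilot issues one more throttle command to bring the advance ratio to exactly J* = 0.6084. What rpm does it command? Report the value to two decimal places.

rpm = 2039.40

set_propeller: D = 2.34 m, P = 2.034 m (p = P/D = 0.869231); state ← (V=0, rpm=0)
set_airspeed(48.39): V ← 48.39 m/s
throttle_to(8507): rpm ← 8507
final state: V = 48.39 m/s, rpm = 8507 → n = rpm/60 = 141.783333 rev/s
target J* = 0.6084; solve J* = V/(n·D) for n: n = V/(J*·D) = 48.39/(0.6084 × 2.34) = 33.989953 rev/s
rpm = 60·n = 2039.397158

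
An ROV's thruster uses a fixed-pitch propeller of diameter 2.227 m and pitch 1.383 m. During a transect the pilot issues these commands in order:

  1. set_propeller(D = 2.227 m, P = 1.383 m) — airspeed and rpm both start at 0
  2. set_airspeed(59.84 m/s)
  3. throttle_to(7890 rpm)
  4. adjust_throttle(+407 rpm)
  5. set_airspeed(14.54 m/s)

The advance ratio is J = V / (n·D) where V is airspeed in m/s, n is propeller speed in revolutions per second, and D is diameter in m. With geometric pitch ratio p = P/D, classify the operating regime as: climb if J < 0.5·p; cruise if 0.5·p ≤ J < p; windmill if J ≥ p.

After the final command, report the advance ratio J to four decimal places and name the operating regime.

set_propeller: D = 2.227 m, P = 1.383 m (p = P/D = 0.621015); state ← (V=0, rpm=0)
set_airspeed(59.84): V ← 59.84 m/s
throttle_to(7890): rpm ← 7890
adjust_throttle(+407): rpm ← 7890 +407 = 8297
set_airspeed(14.54): V ← 14.54 m/s
final state: V = 14.54 m/s, rpm = 8297 → n = rpm/60 = 138.283333 rev/s
J = V / (n·D) = 14.54 / (138.283333 × 2.227) = 0.047214
regime bands: climb J<0.3105 | cruise [0.3105, 0.6210) | windmill J≥0.6210
J = 0.0472 → climb

J = 0.0472, regime = climb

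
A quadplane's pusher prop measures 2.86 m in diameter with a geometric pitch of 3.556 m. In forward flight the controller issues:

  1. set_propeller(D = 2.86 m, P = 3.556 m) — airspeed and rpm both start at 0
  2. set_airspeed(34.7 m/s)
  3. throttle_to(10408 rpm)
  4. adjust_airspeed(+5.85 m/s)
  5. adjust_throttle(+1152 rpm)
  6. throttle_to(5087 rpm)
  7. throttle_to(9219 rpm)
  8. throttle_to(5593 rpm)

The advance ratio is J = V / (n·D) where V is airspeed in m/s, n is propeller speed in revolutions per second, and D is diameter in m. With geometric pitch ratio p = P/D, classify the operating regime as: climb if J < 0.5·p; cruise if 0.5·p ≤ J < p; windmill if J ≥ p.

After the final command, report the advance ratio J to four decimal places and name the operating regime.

set_propeller: D = 2.86 m, P = 3.556 m (p = P/D = 1.243357); state ← (V=0, rpm=0)
set_airspeed(34.7): V ← 34.7 m/s
throttle_to(10408): rpm ← 10408
adjust_airspeed(+5.85): V ← 34.7 +5.85 = 40.55 m/s
adjust_throttle(+1152): rpm ← 10408 +1152 = 11560
throttle_to(5087): rpm ← 5087
throttle_to(9219): rpm ← 9219
throttle_to(5593): rpm ← 5593
final state: V = 40.55 m/s, rpm = 5593 → n = rpm/60 = 93.216667 rev/s
J = V / (n·D) = 40.55 / (93.216667 × 2.86) = 0.152101
regime bands: climb J<0.6217 | cruise [0.6217, 1.2434) | windmill J≥1.2434
J = 0.1521 → climb

J = 0.1521, regime = climb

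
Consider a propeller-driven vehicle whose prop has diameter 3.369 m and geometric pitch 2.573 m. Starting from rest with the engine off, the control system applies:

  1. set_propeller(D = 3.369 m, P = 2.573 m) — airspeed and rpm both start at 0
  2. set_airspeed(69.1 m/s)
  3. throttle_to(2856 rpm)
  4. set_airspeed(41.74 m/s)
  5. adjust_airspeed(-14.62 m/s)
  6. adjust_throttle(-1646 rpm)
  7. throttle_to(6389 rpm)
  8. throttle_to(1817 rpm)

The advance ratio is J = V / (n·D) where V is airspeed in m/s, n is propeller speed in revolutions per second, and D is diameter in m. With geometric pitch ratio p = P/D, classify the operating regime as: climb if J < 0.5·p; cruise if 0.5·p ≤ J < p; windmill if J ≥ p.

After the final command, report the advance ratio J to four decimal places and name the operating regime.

set_propeller: D = 3.369 m, P = 2.573 m (p = P/D = 0.763728); state ← (V=0, rpm=0)
set_airspeed(69.1): V ← 69.1 m/s
throttle_to(2856): rpm ← 2856
set_airspeed(41.74): V ← 41.74 m/s
adjust_airspeed(-14.62): V ← 41.74 -14.62 = 27.12 m/s
adjust_throttle(-1646): rpm ← 2856 -1646 = 1210
throttle_to(6389): rpm ← 6389
throttle_to(1817): rpm ← 1817
final state: V = 27.12 m/s, rpm = 1817 → n = rpm/60 = 30.283333 rev/s
J = V / (n·D) = 27.12 / (30.283333 × 3.369) = 0.265818
regime bands: climb J<0.3819 | cruise [0.3819, 0.7637) | windmill J≥0.7637
J = 0.2658 → climb

J = 0.2658, regime = climb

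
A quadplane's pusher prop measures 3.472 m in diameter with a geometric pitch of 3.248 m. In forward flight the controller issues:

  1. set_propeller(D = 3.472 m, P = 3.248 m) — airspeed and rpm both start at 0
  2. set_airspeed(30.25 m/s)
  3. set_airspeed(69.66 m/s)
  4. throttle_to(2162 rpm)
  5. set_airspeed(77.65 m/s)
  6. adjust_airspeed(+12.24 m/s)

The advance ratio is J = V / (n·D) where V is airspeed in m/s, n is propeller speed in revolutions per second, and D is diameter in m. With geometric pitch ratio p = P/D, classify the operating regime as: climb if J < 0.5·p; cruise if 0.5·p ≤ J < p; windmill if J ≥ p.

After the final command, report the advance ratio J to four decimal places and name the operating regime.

set_propeller: D = 3.472 m, P = 3.248 m (p = P/D = 0.935484); state ← (V=0, rpm=0)
set_airspeed(30.25): V ← 30.25 m/s
set_airspeed(69.66): V ← 69.66 m/s
throttle_to(2162): rpm ← 2162
set_airspeed(77.65): V ← 77.65 m/s
adjust_airspeed(+12.24): V ← 77.65 +12.24 = 89.89 m/s
final state: V = 89.89 m/s, rpm = 2162 → n = rpm/60 = 36.033333 rev/s
J = V / (n·D) = 89.89 / (36.033333 × 3.472) = 0.718501
regime bands: climb J<0.4677 | cruise [0.4677, 0.9355) | windmill J≥0.9355
J = 0.7185 → cruise

J = 0.7185, regime = cruise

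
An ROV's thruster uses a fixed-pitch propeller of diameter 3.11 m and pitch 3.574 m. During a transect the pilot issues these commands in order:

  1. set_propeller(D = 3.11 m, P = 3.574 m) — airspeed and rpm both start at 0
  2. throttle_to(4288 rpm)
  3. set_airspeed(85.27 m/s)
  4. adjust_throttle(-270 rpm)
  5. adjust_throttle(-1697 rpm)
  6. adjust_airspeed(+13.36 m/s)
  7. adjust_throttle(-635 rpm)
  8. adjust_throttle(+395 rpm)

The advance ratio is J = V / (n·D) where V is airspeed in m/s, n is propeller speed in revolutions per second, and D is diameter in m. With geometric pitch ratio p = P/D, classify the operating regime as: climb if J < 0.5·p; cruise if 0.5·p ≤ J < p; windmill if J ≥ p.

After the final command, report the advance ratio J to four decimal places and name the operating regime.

J = 0.9144, regime = cruise

set_propeller: D = 3.11 m, P = 3.574 m (p = P/D = 1.149196); state ← (V=0, rpm=0)
throttle_to(4288): rpm ← 4288
set_airspeed(85.27): V ← 85.27 m/s
adjust_throttle(-270): rpm ← 4288 -270 = 4018
adjust_throttle(-1697): rpm ← 4018 -1697 = 2321
adjust_airspeed(+13.36): V ← 85.27 +13.36 = 98.63 m/s
adjust_throttle(-635): rpm ← 2321 -635 = 1686
adjust_throttle(+395): rpm ← 1686 +395 = 2081
final state: V = 98.63 m/s, rpm = 2081 → n = rpm/60 = 34.683333 rev/s
J = V / (n·D) = 98.63 / (34.683333 × 3.11) = 0.914382
regime bands: climb J<0.5746 | cruise [0.5746, 1.1492) | windmill J≥1.1492
J = 0.9144 → cruise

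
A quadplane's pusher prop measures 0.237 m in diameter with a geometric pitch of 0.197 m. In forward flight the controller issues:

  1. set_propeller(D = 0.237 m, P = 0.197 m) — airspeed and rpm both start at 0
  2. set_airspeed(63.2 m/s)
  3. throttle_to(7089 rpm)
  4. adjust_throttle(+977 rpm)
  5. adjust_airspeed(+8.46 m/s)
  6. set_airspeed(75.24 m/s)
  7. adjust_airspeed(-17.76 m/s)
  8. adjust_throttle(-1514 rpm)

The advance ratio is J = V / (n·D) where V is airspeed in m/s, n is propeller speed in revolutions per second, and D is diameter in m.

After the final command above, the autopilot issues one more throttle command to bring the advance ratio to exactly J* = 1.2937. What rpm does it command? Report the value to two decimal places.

rpm = 11248.28

set_propeller: D = 0.237 m, P = 0.197 m (p = P/D = 0.831224); state ← (V=0, rpm=0)
set_airspeed(63.2): V ← 63.2 m/s
throttle_to(7089): rpm ← 7089
adjust_throttle(+977): rpm ← 7089 +977 = 8066
adjust_airspeed(+8.46): V ← 63.2 +8.46 = 71.66 m/s
set_airspeed(75.24): V ← 75.24 m/s
adjust_airspeed(-17.76): V ← 75.24 -17.76 = 57.48 m/s
adjust_throttle(-1514): rpm ← 8066 -1514 = 6552
final state: V = 57.48 m/s, rpm = 6552 → n = rpm/60 = 109.200000 rev/s
target J* = 1.2937; solve J* = V/(n·D) for n: n = V/(J*·D) = 57.48/(1.2937 × 0.237) = 187.471319 rev/s
rpm = 60·n = 11248.279148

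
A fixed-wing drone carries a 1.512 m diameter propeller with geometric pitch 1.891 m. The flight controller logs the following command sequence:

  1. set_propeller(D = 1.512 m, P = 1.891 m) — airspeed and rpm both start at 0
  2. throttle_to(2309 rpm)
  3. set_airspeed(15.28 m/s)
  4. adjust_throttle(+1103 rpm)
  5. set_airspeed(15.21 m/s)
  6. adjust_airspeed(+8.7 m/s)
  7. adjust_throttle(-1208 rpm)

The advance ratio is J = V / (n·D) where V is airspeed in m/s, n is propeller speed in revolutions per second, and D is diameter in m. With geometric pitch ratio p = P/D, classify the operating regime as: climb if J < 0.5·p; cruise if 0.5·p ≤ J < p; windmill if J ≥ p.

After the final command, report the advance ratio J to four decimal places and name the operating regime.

J = 0.4305, regime = climb

set_propeller: D = 1.512 m, P = 1.891 m (p = P/D = 1.250661); state ← (V=0, rpm=0)
throttle_to(2309): rpm ← 2309
set_airspeed(15.28): V ← 15.28 m/s
adjust_throttle(+1103): rpm ← 2309 +1103 = 3412
set_airspeed(15.21): V ← 15.21 m/s
adjust_airspeed(+8.7): V ← 15.21 +8.7 = 23.91 m/s
adjust_throttle(-1208): rpm ← 3412 -1208 = 2204
final state: V = 23.91 m/s, rpm = 2204 → n = rpm/60 = 36.733333 rev/s
J = V / (n·D) = 23.91 / (36.733333 × 1.512) = 0.430494
regime bands: climb J<0.6253 | cruise [0.6253, 1.2507) | windmill J≥1.2507
J = 0.4305 → climb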